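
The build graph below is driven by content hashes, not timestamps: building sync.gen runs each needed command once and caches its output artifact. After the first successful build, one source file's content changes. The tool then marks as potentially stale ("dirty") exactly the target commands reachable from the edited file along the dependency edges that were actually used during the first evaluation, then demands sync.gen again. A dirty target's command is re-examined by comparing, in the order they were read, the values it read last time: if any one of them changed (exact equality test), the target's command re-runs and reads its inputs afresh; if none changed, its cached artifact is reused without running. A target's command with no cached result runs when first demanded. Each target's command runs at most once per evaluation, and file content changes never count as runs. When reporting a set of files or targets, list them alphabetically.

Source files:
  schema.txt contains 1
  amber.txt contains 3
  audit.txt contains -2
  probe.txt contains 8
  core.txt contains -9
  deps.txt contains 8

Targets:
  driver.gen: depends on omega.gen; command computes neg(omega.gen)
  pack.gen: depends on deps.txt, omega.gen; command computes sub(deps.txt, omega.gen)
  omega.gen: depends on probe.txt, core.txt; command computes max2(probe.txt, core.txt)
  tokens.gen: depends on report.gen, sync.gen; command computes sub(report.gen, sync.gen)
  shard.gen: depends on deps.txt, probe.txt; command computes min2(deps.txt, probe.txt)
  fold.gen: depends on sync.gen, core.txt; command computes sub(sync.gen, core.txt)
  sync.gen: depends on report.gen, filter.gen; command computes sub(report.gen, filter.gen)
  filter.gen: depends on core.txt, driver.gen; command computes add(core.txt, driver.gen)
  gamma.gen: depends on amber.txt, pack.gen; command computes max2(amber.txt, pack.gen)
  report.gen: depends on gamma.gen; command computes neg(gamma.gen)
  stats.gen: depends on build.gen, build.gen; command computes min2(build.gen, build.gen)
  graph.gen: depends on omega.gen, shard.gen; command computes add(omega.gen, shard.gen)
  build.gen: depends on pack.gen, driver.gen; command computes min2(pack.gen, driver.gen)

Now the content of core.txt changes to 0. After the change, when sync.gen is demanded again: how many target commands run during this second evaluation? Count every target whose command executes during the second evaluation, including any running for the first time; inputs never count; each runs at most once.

Initial pass — values computed on the first demand:
  omega.gen = max2(8, -9) = 8
  driver.gen = neg(8) = -8
  filter.gen = add(-9, -8) = -17
  pack.gen = sub(8, 8) = 0
  gamma.gen = max2(3, 0) = 3
  report.gen = neg(3) = -3
  sync.gen = sub(-3, -17) = 14

Second demand — change propagation:
  omega.gen: re-runs because core.txt -9->0; new result 8 (unchanged).
  driver.gen: re-examined; everything it read last time is the same (omega.gen unchanged) — cache -8 kept, no run.
  filter.gen: re-runs because core.txt -9->0; new result -8.
  pack.gen: re-examined; everything it read last time is the same (deps.txt unchanged, omega.gen unchanged) — cache 0 kept, no run.
  gamma.gen: re-examined; everything it read last time is the same (amber.txt unchanged, pack.gen unchanged) — cache 3 kept, no run.
  report.gen: re-examined; everything it read last time is the same (gamma.gen unchanged) — cache -3 kept, no run.
  sync.gen: re-runs because filter.gen -17->-8; new result 5.

The important point: at pack.gen every value read last time is unchanged, so the dirty flag clears without a run.

Run set: filter.gen, omega.gen, sync.gen (3 run).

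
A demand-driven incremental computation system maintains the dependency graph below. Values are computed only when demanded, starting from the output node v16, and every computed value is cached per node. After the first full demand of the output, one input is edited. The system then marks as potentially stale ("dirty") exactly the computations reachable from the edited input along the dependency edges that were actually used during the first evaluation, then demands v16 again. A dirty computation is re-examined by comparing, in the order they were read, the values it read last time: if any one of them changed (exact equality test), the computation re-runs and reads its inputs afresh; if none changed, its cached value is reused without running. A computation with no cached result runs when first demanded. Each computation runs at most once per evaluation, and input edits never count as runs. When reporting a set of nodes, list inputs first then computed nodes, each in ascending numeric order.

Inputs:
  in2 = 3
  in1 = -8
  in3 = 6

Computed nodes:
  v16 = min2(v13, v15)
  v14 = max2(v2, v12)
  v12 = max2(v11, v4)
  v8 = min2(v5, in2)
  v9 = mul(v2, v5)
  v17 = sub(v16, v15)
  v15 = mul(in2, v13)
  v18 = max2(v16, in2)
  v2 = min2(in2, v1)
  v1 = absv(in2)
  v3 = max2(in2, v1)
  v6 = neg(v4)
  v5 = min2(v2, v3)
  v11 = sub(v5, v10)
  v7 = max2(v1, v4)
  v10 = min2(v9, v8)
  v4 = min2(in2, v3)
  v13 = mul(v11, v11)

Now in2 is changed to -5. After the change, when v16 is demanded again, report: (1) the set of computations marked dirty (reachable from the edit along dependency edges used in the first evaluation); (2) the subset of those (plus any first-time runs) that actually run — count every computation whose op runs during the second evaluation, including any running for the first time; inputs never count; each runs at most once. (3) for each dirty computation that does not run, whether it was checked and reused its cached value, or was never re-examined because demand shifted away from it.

First evaluation (everything demanded from the output):
  v1 = absv(3) = 3
  v2 = min2(3, 3) = 3
  v3 = max2(3, 3) = 3
  v5 = min2(3, 3) = 3
  v8 = min2(3, 3) = 3
  v9 = mul(3, 3) = 9
  v10 = min2(9, 3) = 3
  v11 = sub(3, 3) = 0
  v13 = mul(0, 0) = 0
  v15 = mul(3, 0) = 0
  v16 = min2(0, 0) = 0

Propagation after the edit:
  v1: runs — in2 3->-5; result 5.
  v2: runs — in2 3->-5; v1 3->5; result -5.
  v3: runs — in2 3->-5; v1 3->5; result 5.
  v5: runs — v2 3->-5; v3 3->5; result -5.
  v8: runs — v5 3->-5; in2 3->-5; result -5.
  v9: runs — v2 3->-5; v5 3->-5; result 25.
  v10: runs — v9 9->25; v8 3->-5; result -5.
  v11: runs — v5 3->-5; v10 3->-5; result 0 (same value as before).
  v13: checked — values it read are unchanged (v11 unchanged, v11 unchanged); reused cached 0 without running.
  v15: runs — in2 3->-5; result 0 (same value as before).
  v16: checked — values it read are unchanged (v13 unchanged, v15 unchanged); reused cached 0 without running.

Key observation: the cutoff stops propagation at v13 — its inputs' values are unchanged, so it reuses its cache.

Marked dirty: v1, v2, v3, v5, v8, v9, v10, v11, v13, v15, v16.
Computations that run: v1, v2, v3, v5, v8, v9, v10, v11, v15 — 9 in total.
Checked but reused from cache: v13, v16.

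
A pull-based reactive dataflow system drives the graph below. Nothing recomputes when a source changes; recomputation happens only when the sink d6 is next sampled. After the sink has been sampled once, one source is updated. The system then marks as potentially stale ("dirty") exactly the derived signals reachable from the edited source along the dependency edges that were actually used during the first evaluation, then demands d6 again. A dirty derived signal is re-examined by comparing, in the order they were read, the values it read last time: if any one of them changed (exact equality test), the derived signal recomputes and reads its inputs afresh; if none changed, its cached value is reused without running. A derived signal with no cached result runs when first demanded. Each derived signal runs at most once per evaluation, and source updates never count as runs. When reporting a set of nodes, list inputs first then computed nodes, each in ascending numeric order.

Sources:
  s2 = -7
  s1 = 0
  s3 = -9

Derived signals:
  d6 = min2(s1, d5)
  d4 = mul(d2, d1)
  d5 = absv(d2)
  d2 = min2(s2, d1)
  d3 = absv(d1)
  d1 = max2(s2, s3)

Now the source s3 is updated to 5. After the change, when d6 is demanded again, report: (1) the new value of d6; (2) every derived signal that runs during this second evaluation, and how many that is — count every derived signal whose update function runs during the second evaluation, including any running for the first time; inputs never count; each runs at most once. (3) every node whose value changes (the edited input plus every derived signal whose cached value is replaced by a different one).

First evaluation (everything demanded from the output):
  d1 = max2(-7, -9) = -7
  d2 = min2(-7, -7) = -7
  d5 = absv(-7) = 7
  d6 = min2(0, 7) = 0

Propagation after the edit:
  d1: runs — s3 -9->5; result 5.
  d2: runs — d1 -7->5; result -7 (same value as before).
  d5: checked — values it read are unchanged (d2 unchanged); reused cached 7 without running.
  d6: checked — values it read are unchanged (s1 unchanged, d5 unchanged); reused cached 0 without running.

Key observation: the change is absorbed at d2 — it re-runs but produces the same value, and the output's value is unchanged.

New value of d6: 0.
Derived signals that run: d1, d2 — 2 in total.
Values that change: s3, d1.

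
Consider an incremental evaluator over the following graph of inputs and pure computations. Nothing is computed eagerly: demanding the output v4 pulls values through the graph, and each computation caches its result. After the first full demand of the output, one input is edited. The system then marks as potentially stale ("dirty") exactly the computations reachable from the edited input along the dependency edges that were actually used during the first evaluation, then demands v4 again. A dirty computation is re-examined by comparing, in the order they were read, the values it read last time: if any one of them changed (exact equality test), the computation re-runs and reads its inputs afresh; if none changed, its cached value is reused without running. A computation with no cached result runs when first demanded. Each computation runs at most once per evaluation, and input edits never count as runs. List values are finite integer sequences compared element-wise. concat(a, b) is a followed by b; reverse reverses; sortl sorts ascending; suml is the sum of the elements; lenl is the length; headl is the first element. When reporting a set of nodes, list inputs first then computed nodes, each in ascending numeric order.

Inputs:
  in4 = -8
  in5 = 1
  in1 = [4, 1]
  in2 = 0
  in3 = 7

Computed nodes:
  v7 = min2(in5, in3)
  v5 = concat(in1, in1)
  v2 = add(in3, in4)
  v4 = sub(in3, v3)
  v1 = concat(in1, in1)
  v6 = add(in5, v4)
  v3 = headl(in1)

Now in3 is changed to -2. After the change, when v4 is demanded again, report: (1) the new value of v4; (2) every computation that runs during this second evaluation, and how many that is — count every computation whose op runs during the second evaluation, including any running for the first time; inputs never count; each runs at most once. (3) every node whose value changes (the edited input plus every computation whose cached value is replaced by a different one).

Initial pass — values computed on the first demand:
  v3 = headl([4, 1]) = 4
  v4 = sub(7, 4) = 3

Second demand — change propagation:
  v4: re-runs because in3 7->-2; new result -6.

v4 now evaluates to -6.
Run set: v4 (1 run).
Changed values: in3, v4.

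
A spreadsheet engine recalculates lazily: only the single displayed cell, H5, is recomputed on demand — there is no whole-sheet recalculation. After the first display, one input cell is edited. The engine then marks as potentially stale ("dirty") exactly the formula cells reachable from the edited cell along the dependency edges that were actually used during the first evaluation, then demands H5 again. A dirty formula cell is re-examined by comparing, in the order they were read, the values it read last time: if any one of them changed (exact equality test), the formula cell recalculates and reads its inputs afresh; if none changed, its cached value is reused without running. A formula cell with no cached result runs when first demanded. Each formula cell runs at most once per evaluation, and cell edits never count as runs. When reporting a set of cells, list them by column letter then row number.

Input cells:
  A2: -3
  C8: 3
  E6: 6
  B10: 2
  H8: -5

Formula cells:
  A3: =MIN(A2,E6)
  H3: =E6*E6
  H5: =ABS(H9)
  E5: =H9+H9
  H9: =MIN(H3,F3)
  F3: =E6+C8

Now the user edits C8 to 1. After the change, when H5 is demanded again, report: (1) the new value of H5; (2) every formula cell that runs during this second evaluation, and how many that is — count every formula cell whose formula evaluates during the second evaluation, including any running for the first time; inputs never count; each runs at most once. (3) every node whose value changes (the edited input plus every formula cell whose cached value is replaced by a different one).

New value of H5: 7.
Formula cells that run: F3, H5, H9 — 3 in total.
Values that change: C8, F3, H5, H9.

First evaluation (everything demanded from the output):
  F3 = 6 + 3 = 9
  H3 = 6 * 6 = 36
  H9 = MIN(36, 9) = 9
  H5 = ABS(9) = 9

Propagation after the edit:
  F3: runs — C8 3->1; result 7.
  H9: runs — F3 9->7; result 7.
  H5: runs — H9 9->7; result 7.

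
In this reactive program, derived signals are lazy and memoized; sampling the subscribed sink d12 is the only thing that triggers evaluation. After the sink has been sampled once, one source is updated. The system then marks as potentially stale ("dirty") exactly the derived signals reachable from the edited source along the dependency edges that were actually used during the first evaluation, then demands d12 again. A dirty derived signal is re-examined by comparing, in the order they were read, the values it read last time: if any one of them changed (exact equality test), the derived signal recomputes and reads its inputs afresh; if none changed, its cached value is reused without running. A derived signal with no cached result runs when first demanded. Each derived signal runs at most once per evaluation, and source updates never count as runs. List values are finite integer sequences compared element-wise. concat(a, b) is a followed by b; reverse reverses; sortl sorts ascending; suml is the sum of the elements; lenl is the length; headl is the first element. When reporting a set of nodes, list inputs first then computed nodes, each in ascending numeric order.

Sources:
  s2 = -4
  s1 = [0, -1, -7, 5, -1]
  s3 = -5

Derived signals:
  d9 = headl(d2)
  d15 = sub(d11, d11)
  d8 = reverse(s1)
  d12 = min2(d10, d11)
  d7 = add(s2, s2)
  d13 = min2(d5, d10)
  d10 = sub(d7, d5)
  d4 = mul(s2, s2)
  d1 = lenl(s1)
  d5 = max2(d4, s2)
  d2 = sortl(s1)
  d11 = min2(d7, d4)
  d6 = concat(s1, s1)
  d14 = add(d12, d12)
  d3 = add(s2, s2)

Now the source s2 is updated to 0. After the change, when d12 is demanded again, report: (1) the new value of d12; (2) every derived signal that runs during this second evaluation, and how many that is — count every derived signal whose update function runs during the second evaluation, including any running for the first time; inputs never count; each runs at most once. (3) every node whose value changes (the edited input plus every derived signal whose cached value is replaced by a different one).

First demand of the output computes:
  d4 = mul(-4, -4) = 16
  d5 = max2(16, -4) = 16
  d7 = add(-4, -4) = -8
  d10 = sub(-8, 16) = -24
  d11 = min2(-8, 16) = -8
  d12 = min2(-24, -8) = -24

After the edit, cleaning proceeds:
  d4: a read changed (s2 -4->0; s2 -4->0) — executes, giving 0.
  d5: a read changed (d4 16->0; s2 -4->0) — executes, giving 0.
  d7: a read changed (s2 -4->0; s2 -4->0) — executes, giving 0.
  d10: a read changed (d7 -8->0; d5 16->0) — executes, giving 0.
  d11: a read changed (d7 -8->0; d4 16->0) — executes, giving 0.
  d12: a read changed (d10 -24->0; d11 -8->0) — executes, giving 0.

Demanding d12 again yields 0.
6 derived signals run: d4, d5, d7, d10, d11, d12.
The nodes whose values change: s2, d4, d5, d7, d10, d11, d12.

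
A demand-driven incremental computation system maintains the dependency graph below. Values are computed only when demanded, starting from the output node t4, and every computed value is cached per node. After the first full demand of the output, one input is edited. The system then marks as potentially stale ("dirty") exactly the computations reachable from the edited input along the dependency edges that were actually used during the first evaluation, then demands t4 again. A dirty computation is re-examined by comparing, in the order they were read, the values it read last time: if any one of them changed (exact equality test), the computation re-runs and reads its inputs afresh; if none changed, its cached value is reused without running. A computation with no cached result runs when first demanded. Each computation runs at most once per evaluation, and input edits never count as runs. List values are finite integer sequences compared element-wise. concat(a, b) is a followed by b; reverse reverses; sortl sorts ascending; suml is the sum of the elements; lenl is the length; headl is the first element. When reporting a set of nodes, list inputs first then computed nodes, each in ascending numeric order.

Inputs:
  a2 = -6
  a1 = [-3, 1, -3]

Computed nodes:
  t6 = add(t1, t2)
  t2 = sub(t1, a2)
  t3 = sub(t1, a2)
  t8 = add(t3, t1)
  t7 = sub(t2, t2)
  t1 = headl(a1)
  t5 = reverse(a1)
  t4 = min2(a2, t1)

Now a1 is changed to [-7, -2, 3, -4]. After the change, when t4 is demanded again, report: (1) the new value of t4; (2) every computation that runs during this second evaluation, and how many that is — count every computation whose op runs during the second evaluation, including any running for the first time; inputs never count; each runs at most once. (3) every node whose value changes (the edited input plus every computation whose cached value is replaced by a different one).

First evaluation (everything demanded from the output):
  t1 = headl([-3, 1, -3]) = -3
  t4 = min2(-6, -3) = -6

Propagation after the edit:
  t1: runs — a1 [-3, 1, -3]->[-7, -2, 3, -4]; result -7.
  t4: runs — t1 -3->-7; result -7.

New value of t4: -7.
Computations that run: t1, t4 — 2 in total.
Values that change: a1, t1, t4.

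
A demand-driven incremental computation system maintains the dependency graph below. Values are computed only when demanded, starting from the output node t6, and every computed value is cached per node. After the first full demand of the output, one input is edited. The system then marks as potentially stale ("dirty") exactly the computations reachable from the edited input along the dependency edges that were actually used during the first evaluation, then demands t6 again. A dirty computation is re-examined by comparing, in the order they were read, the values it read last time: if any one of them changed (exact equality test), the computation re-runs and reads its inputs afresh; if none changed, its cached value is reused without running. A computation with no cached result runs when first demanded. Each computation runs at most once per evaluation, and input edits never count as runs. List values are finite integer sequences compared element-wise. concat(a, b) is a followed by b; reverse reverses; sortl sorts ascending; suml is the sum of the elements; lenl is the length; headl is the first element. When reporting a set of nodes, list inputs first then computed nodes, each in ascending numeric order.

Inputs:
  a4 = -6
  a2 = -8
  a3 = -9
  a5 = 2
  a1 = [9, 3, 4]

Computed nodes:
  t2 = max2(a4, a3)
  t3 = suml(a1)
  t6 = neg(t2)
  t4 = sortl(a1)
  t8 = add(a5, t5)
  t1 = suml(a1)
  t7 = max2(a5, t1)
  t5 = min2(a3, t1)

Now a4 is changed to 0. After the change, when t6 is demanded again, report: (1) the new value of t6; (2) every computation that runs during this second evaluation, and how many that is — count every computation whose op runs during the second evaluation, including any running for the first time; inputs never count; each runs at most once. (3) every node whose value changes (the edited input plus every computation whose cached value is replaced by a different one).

New value of t6: 0.
Computations that run: t2, t6 — 2 in total.
Values that change: a4, t2, t6.

First evaluation (everything demanded from the output):
  t2 = max2(-6, -9) = -6
  t6 = neg(-6) = 6

Propagation after the edit:
  t2: runs — a4 -6->0; result 0.
  t6: runs — t2 -6->0; result 0.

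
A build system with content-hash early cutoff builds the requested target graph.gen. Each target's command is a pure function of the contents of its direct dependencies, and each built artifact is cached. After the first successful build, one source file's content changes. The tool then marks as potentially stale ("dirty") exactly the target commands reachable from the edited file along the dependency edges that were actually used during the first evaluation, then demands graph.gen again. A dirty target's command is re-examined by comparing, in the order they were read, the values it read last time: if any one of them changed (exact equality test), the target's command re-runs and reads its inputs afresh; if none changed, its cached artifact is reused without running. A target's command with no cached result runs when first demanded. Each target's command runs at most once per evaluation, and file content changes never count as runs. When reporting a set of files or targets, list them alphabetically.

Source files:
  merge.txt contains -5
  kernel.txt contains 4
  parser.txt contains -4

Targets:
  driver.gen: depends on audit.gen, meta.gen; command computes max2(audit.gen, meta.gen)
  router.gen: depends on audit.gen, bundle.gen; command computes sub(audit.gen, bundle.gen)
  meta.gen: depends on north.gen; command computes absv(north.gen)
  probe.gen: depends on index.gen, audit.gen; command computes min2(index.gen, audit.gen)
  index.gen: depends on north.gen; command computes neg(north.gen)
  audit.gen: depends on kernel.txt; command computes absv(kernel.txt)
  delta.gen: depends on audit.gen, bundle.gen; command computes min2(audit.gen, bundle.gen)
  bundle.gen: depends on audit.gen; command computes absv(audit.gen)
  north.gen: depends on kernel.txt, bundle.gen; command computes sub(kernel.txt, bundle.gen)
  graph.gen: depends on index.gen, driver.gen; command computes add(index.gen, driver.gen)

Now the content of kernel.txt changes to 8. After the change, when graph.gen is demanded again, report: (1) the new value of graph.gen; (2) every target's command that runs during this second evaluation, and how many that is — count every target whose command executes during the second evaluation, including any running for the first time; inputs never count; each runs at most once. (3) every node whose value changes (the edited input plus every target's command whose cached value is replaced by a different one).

New value of graph.gen: 8.
Target commands that run: audit.gen, bundle.gen, driver.gen, graph.gen, north.gen — 5 in total.
Values that change: audit.gen, bundle.gen, driver.gen, graph.gen, kernel.txt.
Key observation: the cutoff stops propagation at meta.gen — its inputs' values are unchanged, so it reuses its cache.

First evaluation (everything demanded from the output):
  audit.gen = absv(4) = 4
  bundle.gen = absv(4) = 4
  north.gen = sub(4, 4) = 0
  index.gen = neg(0) = 0
  meta.gen = absv(0) = 0
  driver.gen = max2(4, 0) = 4
  graph.gen = add(0, 4) = 4

Propagation after the edit:
  audit.gen: runs — kernel.txt 4->8; result 8.
  bundle.gen: runs — audit.gen 4->8; result 8.
  north.gen: runs — kernel.txt 4->8; bundle.gen 4->8; result 0 (same value as before).
  index.gen: checked — values it read are unchanged (north.gen unchanged); reused cached 0 without running.
  meta.gen: checked — values it read are unchanged (north.gen unchanged); reused cached 0 without running.
  driver.gen: runs — audit.gen 4->8; result 8.
  graph.gen: runs — driver.gen 4->8; result 8.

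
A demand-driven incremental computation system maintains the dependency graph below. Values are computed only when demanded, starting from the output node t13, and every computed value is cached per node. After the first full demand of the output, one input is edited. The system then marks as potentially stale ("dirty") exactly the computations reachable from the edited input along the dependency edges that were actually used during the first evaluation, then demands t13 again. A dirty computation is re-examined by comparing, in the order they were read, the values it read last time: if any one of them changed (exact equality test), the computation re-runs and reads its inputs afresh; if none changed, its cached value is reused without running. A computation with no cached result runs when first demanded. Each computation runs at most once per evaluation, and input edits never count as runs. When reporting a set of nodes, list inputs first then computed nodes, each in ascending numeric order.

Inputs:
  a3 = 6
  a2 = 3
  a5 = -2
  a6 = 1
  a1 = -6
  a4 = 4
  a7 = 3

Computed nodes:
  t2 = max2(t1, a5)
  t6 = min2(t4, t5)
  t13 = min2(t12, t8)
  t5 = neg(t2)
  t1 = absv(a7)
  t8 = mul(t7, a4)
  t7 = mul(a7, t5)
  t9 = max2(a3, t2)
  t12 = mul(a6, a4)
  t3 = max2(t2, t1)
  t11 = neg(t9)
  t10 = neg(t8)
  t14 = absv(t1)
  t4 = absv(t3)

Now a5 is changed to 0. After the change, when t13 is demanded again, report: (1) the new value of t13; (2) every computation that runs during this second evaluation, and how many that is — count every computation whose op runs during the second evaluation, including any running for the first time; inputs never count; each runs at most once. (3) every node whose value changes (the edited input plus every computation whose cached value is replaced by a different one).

First evaluation (everything demanded from the output):
  t1 = absv(3) = 3
  t2 = max2(3, -2) = 3
  t5 = neg(3) = -3
  t7 = mul(3, -3) = -9
  t8 = mul(-9, 4) = -36
  t12 = mul(1, 4) = 4
  t13 = min2(4, -36) = -36

Propagation after the edit:
  t2: runs — a5 -2->0; result 3 (same value as before).
  t5: checked — values it read are unchanged (t2 unchanged); reused cached -3 without running.
  t7: checked — values it read are unchanged (a7 unchanged, t5 unchanged); reused cached -9 without running.
  t8: checked — values it read are unchanged (t7 unchanged, a4 unchanged); reused cached -36 without running.
  t13: checked — values it read are unchanged (t12 unchanged, t8 unchanged); reused cached -36 without running.

Key observation: the change is absorbed at t2 — it re-runs but produces the same value, and the output's value is unchanged.

New value of t13: -36.
Computations that run: t2 — 1 in total.
Values that change: a5.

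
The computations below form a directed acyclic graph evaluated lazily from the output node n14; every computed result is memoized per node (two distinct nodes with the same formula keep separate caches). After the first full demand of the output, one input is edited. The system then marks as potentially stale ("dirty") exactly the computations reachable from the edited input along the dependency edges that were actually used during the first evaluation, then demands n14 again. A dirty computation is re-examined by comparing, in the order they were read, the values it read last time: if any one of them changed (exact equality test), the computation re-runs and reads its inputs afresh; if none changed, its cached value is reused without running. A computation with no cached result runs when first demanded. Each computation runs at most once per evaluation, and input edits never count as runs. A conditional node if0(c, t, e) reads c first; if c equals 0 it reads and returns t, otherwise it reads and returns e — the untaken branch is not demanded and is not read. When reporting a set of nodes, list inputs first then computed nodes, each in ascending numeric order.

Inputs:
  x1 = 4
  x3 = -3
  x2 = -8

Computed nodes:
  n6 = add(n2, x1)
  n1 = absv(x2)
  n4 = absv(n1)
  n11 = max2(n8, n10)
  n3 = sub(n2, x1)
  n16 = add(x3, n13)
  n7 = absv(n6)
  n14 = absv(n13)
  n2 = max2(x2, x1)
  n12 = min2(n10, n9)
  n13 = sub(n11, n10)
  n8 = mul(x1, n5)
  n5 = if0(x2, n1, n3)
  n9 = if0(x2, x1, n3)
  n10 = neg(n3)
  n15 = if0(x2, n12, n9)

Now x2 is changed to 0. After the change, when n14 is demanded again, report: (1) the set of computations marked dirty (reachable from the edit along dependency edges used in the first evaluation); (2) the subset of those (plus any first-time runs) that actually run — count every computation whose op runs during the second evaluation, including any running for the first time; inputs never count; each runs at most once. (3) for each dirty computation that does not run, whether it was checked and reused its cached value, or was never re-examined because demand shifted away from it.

First demand of the output computes:
  n2 = max2(-8, 4) = 4
  n3 = sub(4, 4) = 0
  n5 = if0(x2=-8 -> else branch n3) = 0
  n8 = mul(4, 0) = 0
  n10 = neg(0) = 0
  n11 = max2(0, 0) = 0
  n13 = sub(0, 0) = 0
  n14 = absv(0) = 0

After the edit, cleaning proceeds:
  n1: had never run; runs now, result 0.
  n2: a read changed (x2 -8->0) — executes, giving 4 — identical to its old value.
  n3: dirty, but its reads are unchanged (n2 unchanged, x1 unchanged); cached 0 stands.
  n5: a read changed (x2 -8->0) — executes, giving 0 — identical to its old value.
  n8: dirty, but its reads are unchanged (x1 unchanged, n5 unchanged); cached 0 stands.
  n10: dirty, but its reads are unchanged (n3 unchanged); cached 0 stands.
  n11: dirty, but its reads are unchanged (n8 unchanged, n10 unchanged); cached 0 stands.
  n13: dirty, but its reads are unchanged (n11 unchanged, n10 unchanged); cached 0 stands.
  n14: dirty, but its reads are unchanged (n13 unchanged); cached 0 stands.

Note the branch switch — n1 had no cache and runs now for the first time.

The edit dirties: n2, n3, n5, n8, n10, n11, n13, n14.
3 computations run: n1, n2, n5.
Cache hits after checking: n3, n8, n10, n11, n13, n14.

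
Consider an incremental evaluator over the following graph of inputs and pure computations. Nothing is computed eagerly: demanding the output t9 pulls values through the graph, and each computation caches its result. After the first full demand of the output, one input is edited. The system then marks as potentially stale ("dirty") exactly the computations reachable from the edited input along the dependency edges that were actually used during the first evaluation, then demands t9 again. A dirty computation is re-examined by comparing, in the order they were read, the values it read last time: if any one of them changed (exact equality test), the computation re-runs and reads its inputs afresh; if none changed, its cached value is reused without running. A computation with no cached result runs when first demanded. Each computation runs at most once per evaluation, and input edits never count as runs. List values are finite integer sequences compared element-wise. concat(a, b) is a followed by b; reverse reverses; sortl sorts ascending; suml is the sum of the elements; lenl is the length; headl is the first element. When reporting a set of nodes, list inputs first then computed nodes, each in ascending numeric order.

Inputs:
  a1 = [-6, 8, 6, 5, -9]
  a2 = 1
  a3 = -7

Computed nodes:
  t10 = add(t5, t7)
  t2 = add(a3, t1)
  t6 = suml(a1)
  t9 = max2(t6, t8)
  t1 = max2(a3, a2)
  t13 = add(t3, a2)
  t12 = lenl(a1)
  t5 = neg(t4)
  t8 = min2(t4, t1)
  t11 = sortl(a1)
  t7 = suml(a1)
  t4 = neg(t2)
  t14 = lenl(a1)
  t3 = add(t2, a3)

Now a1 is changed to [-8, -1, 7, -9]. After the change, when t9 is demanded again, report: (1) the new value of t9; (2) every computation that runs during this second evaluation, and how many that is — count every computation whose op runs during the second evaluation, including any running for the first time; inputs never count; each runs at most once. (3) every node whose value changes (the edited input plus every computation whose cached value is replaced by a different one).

t9 now evaluates to 1.
Run set: t6, t9 (2 run).
Changed values: a1, t6, t9.

Initial pass — values computed on the first demand:
  t1 = max2(-7, 1) = 1
  t2 = add(-7, 1) = -6
  t4 = neg(-6) = 6
  t6 = suml([-6, 8, 6, 5, -9]) = 4
  t8 = min2(6, 1) = 1
  t9 = max2(4, 1) = 4

Second demand — change propagation:
  t6: re-runs because a1 [-6, 8, 6, 5, -9]->[-8, -1, 7, -9]; new result -11.
  t9: re-runs because t6 4->-11; new result 1.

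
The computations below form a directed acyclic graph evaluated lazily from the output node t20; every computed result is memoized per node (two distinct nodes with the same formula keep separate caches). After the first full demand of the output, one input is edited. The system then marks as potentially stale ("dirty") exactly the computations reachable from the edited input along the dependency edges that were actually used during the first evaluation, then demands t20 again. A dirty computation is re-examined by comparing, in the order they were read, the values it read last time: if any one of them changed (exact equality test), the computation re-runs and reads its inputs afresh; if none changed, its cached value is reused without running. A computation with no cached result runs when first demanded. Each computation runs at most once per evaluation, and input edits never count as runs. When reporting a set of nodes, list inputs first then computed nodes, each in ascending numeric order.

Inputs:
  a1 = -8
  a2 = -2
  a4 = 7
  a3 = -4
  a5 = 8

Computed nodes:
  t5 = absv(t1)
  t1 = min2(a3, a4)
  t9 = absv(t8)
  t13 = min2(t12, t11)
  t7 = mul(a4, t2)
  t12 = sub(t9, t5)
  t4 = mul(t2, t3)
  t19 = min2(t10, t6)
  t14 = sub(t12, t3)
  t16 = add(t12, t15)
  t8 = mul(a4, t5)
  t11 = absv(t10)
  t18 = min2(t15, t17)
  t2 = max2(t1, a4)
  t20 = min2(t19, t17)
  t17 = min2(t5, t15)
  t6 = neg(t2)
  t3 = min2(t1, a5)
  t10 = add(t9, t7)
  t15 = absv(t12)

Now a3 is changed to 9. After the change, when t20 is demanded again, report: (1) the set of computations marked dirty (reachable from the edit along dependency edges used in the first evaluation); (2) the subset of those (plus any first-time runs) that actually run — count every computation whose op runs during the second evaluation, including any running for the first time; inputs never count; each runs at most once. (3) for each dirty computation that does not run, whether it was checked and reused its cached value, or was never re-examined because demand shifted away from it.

First demand of the output computes:
  t1 = min2(-4, 7) = -4
  t2 = max2(-4, 7) = 7
  t5 = absv(-4) = 4
  t6 = neg(7) = -7
  t7 = mul(7, 7) = 49
  t8 = mul(7, 4) = 28
  t9 = absv(28) = 28
  t10 = add(28, 49) = 77
  t12 = sub(28, 4) = 24
  t15 = absv(24) = 24
  t17 = min2(4, 24) = 4
  t19 = min2(77, -7) = -7
  t20 = min2(-7, 4) = -7

After the edit, cleaning proceeds:
  t1: a read changed (a3 -4->9) — executes, giving 7.
  t2: a read changed (t1 -4->7) — executes, giving 7 — identical to its old value.
  t5: a read changed (t1 -4->7) — executes, giving 7.
  t6: dirty, but its reads are unchanged (t2 unchanged); cached -7 stands.
  t7: dirty, but its reads are unchanged (a4 unchanged, t2 unchanged); cached 49 stands.
  t8: a read changed (t5 4->7) — executes, giving 49.
  t9: a read changed (t8 28->49) — executes, giving 49.
  t10: a read changed (t9 28->49) — executes, giving 98.
  t12: a read changed (t9 28->49; t5 4->7) — executes, giving 42.
  t15: a read changed (t12 24->42) — executes, giving 42.
  t17: a read changed (t5 4->7; t15 24->42) — executes, giving 7.
  t19: a read changed (t10 77->98) — executes, giving -7 — identical to its old value.
  t20: a read changed (t17 4->7) — executes, giving -7 — identical to its old value.

Note where the cutoff bites: t6 is checked, finds nothing changed, and keeps its cache.

The edit dirties: t1, t2, t5, t6, t7, t8, t9, t10, t12, t15, t17, t19, t20.
11 computations run: t1, t2, t5, t8, t9, t10, t12, t15, t17, t19, t20.
Cache hits after checking: t6, t7.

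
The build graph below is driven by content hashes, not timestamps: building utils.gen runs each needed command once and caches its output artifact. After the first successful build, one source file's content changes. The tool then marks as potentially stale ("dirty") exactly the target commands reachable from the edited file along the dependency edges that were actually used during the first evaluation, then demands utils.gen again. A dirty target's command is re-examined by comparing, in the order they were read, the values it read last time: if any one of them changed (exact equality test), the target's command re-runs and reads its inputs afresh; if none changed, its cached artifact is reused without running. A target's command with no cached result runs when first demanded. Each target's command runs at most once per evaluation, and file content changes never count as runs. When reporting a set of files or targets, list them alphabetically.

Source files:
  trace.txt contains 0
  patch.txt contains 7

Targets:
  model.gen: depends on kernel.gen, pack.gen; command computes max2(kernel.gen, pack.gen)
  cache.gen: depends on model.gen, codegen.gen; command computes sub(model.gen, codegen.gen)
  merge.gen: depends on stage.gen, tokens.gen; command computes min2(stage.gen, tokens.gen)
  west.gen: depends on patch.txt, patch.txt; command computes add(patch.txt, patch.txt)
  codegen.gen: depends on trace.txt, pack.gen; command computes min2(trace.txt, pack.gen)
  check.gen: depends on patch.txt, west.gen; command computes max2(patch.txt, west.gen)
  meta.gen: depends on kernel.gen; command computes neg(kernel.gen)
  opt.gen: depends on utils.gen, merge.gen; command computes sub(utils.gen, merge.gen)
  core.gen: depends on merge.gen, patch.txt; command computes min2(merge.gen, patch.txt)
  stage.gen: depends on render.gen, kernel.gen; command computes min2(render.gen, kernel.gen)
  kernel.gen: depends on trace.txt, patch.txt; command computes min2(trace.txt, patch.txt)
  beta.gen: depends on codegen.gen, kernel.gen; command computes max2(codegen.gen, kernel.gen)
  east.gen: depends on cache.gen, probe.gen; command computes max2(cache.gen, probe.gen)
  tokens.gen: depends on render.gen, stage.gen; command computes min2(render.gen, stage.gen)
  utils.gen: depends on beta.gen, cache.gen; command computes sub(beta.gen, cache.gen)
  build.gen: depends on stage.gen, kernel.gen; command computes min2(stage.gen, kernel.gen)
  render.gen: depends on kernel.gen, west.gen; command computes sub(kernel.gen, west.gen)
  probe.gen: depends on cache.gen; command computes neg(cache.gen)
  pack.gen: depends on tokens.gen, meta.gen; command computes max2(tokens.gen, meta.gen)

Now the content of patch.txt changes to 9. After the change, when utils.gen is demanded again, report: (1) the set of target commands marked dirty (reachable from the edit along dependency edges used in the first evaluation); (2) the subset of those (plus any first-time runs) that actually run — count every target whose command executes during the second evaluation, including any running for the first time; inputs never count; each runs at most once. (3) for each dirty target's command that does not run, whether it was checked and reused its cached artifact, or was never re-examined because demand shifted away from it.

Dirty set: beta.gen, cache.gen, codegen.gen, kernel.gen, meta.gen, model.gen, pack.gen, render.gen, stage.gen, tokens.gen, utils.gen, west.gen.
Run set: kernel.gen, pack.gen, render.gen, stage.gen, tokens.gen, west.gen (6 run).
Re-examined without running (cache reused): beta.gen, cache.gen, codegen.gen, meta.gen, model.gen, utils.gen.
The important point: at meta.gen every value read last time is unchanged, so the dirty flag clears without a run.

Initial pass — values computed on the first demand:
  kernel.gen = min2(0, 7) = 0
  meta.gen = neg(0) = 0
  west.gen = add(7, 7) = 14
  render.gen = sub(0, 14) = -14
  stage.gen = min2(-14, 0) = -14
  tokens.gen = min2(-14, -14) = -14
  pack.gen = max2(-14, 0) = 0
  codegen.gen = min2(0, 0) = 0
  beta.gen = max2(0, 0) = 0
  model.gen = max2(0, 0) = 0
  cache.gen = sub(0, 0) = 0
  utils.gen = sub(0, 0) = 0

Second demand — change propagation:
  kernel.gen: re-runs because patch.txt 7->9; new result 0 (unchanged).
  meta.gen: re-examined; everything it read last time is the same (kernel.gen unchanged) — cache 0 kept, no run.
  west.gen: re-runs because patch.txt 7->9; patch.txt 7->9; new result 18.
  render.gen: re-runs because west.gen 14->18; new result -18.
  stage.gen: re-runs because render.gen -14->-18; new result -18.
  tokens.gen: re-runs because render.gen -14->-18; stage.gen -14->-18; new result -18.
  pack.gen: re-runs because tokens.gen -14->-18; new result 0 (unchanged).
  codegen.gen: re-examined; everything it read last time is the same (trace.txt unchanged, pack.gen unchanged) — cache 0 kept, no run.
  beta.gen: re-examined; everything it read last time is the same (codegen.gen unchanged, kernel.gen unchanged) — cache 0 kept, no run.
  model.gen: re-examined; everything it read last time is the same (kernel.gen unchanged, pack.gen unchanged) — cache 0 kept, no run.
  cache.gen: re-examined; everything it read last time is the same (model.gen unchanged, codegen.gen unchanged) — cache 0 kept, no run.
  utils.gen: re-examined; everything it read last time is the same (beta.gen unchanged, cache.gen unchanged) — cache 0 kept, no run.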